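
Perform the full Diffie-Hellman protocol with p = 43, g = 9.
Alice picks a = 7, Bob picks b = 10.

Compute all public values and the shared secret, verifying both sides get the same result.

Step 1: A = g^a mod p = 9^7 mod 43 = 36.
Step 2: B = g^b mod p = 9^10 mod 43 = 14.
Step 3: Alice computes s = B^a mod p = 14^7 mod 43 = 36.
Step 4: Bob computes s = A^b mod p = 36^10 mod 43 = 36.
Both sides agree: shared secret = 36.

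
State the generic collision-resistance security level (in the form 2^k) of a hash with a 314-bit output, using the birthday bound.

Step 1: The birthday paradox gives collision probability ~50% after sqrt(2^n) = 2^(n/2) hashes.
Step 2: For 314-bit output: 2^(314/2) = 2^157.
Step 3: Approximately 2^157 hash computations needed.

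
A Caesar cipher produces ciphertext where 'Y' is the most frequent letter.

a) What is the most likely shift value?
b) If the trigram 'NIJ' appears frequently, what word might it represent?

Step 1: In English, 'E' is the most frequent letter (12.7%).
Step 2: The most frequent ciphertext letter is 'Y' (position 24).
Step 3: Shift = (24 - 4) mod 26 = 20.
Step 4: Decrypt 'NIJ' by shifting back 20:
  N -> T
  I -> O
  J -> P
Step 5: 'NIJ' decrypts to 'TOP'.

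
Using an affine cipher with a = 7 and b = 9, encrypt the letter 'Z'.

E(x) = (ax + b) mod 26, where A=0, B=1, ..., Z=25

Step 1: Convert 'Z' to number: x = 25.
Step 2: E(25) = (7 * 25 + 9) mod 26 = 184 mod 26 = 2.
Step 3: Convert 2 back to letter: C.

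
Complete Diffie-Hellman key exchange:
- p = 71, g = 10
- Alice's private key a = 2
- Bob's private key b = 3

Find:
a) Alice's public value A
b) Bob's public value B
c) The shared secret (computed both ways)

Step 1: A = g^a mod p = 10^2 mod 71 = 29.
Step 2: B = g^b mod p = 10^3 mod 71 = 6.
Step 3: Alice computes s = B^a mod p = 6^2 mod 71 = 36.
Step 4: Bob computes s = A^b mod p = 29^3 mod 71 = 36.
Both sides agree: shared secret = 36.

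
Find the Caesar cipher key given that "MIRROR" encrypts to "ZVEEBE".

Step 1: Compare first letters: M (position 12) -> Z (position 25).
Step 2: Shift = (25 - 12) mod 26 = 13.
The shift value is 13.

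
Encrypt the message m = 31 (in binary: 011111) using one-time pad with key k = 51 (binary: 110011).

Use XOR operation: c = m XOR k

Step 1: Write out the XOR operation bit by bit:
  Message: 011111
  Key:     110011
  XOR:     101100
Step 2: Convert to decimal: 101100 = 44.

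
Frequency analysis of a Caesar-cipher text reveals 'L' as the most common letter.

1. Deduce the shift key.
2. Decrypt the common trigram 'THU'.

Step 1: In English, 'E' is the most frequent letter (12.7%).
Step 2: The most frequent ciphertext letter is 'L' (position 11).
Step 3: Shift = (11 - 4) mod 26 = 7.
Step 4: Decrypt 'THU' by shifting back 7:
  T -> M
  H -> A
  U -> N
Step 5: 'THU' decrypts to 'MAN'.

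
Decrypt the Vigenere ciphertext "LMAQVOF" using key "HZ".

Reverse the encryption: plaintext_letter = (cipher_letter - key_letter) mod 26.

Step 1: Extend key: HZHZHZH
Step 2: Decrypt each letter (c - k) mod 26:
  L(11) - H(7) = (11-7) mod 26 = 4 = E
  M(12) - Z(25) = (12-25) mod 26 = 13 = N
  A(0) - H(7) = (0-7) mod 26 = 19 = T
  Q(16) - Z(25) = (16-25) mod 26 = 17 = R
  V(21) - H(7) = (21-7) mod 26 = 14 = O
  O(14) - Z(25) = (14-25) mod 26 = 15 = P
  F(5) - H(7) = (5-7) mod 26 = 24 = Y
Plaintext: ENTROPY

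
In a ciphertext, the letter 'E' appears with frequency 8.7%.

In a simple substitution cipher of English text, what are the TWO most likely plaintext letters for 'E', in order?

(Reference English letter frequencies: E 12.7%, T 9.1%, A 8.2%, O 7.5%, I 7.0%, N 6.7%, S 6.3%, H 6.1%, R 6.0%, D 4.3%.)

Step 1: Observed frequency of 'E' is 8.7%.
Step 2: Compute distances to each reference frequency and sort:
  T (9.1%): difference = 0.4% <-- BEST
  A (8.2%): difference = 0.5% <-- RUNNER-UP
  O (7.5%): difference = 1.2%
  I (7.0%): difference = 1.7%
  N (6.7%): difference = 2.0%
Step 3: Most likely is 'T' (9.1%, diff 0.4%); second most likely is 'A' (8.2%, diff 0.5%).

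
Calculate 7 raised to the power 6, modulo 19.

Step 1: Compute 7^6 mod 19 step by step, reducing modulo 19 at each step.
  7^1 mod 19 = 7
  7^2 mod 19 = (7 * 7) mod 19 = 11
  7^3 mod 19 = (11 * 7) mod 19 = 1
  7^4 mod 19 = (1 * 7) mod 19 = 7
  7^5 mod 19 = (7 * 7) mod 19 = 11
  7^6 mod 19 = (11 * 7) mod 19 = 1
Step 2: Result = 1.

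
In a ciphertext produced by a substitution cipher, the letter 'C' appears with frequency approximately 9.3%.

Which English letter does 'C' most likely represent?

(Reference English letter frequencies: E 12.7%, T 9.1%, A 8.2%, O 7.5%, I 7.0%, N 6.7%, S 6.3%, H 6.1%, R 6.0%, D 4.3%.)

Step 1: The observed frequency is 9.3%.
Step 2: Compare with English frequencies:
  E: 12.7% (difference: 3.4%)
  T: 9.1% (difference: 0.2%) <-- closest
  A: 8.2% (difference: 1.1%)
  O: 7.5% (difference: 1.8%)
  I: 7.0% (difference: 2.3%)
  N: 6.7% (difference: 2.6%)
  S: 6.3% (difference: 3.0%)
  H: 6.1% (difference: 3.2%)
  R: 6.0% (difference: 3.3%)
  D: 4.3% (difference: 5.0%)
Step 3: 'C' most likely represents 'T' (frequency 9.1%).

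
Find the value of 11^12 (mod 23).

Step 1: Compute 11^12 mod 23 step by step, reducing modulo 23 at each step.
  11^1 mod 23 = 11
  11^2 mod 23 = (11 * 11) mod 23 = 6
  11^3 mod 23 = (6 * 11) mod 23 = 20
  11^4 mod 23 = (20 * 11) mod 23 = 13
  11^5 mod 23 = (13 * 11) mod 23 = 5
  11^6 mod 23 = (5 * 11) mod 23 = 9
  11^7 mod 23 = (9 * 11) mod 23 = 7
  11^8 mod 23 = (7 * 11) mod 23 = 8
  11^9 mod 23 = (8 * 11) mod 23 = 19
  11^10 mod 23 = (19 * 11) mod 23 = 2
  11^11 mod 23 = (2 * 11) mod 23 = 22
  11^12 mod 23 = (22 * 11) mod 23 = 12
Step 2: Result = 12.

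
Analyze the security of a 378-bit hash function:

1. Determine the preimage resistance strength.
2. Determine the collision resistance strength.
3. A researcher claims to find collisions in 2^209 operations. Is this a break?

Step 1: Preimage resistance requires brute-force of 2^378 operations.
Step 2: Collision resistance (birthday bound) = 2^(378/2) = 2^189.
Step 3: The claimed attack costs 2^209 operations.
Step 4: Since 2^209 >= 2^189, the claimed attack is no faster than the generic birthday attack, so this does not break collision resistance.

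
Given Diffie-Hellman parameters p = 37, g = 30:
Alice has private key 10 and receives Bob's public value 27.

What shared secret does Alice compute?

Step 1: s = B^a mod p = 27^10 mod 37.
  27^1 mod 37 = 27
  27^2 mod 37 = (27 * 27) mod 37 = 26
  27^3 mod 37 = (26 * 27) mod 37 = 36
  27^4 mod 37 = (36 * 27) mod 37 = 10
  27^5 mod 37 = (10 * 27) mod 37 = 11
  27^6 mod 37 = (11 * 27) mod 37 = 1
  27^7 mod 37 = (1 * 27) mod 37 = 27
  27^8 mod 37 = (27 * 27) mod 37 = 26
  27^9 mod 37 = (26 * 27) mod 37 = 36
  27^10 mod 37 = (36 * 27) mod 37 = 10
Result: shared secret = 10.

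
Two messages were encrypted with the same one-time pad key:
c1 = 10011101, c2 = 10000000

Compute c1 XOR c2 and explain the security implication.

Step 1: c1 XOR c2 = (m1 XOR k) XOR (m2 XOR k).
Step 2: By XOR associativity/commutativity: = m1 XOR m2 XOR k XOR k = m1 XOR m2.
Step 3: 10011101 XOR 10000000 = 00011101 = 29.
Step 4: The key cancels out! An attacker learns m1 XOR m2 = 29, revealing the relationship between plaintexts.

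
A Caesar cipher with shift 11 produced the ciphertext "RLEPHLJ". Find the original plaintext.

Step 1: Reverse the shift by subtracting 11 from each letter position.
  R (position 17) -> position (17-11) mod 26 = 6 -> G
  L (position 11) -> position (11-11) mod 26 = 0 -> A
  E (position 4) -> position (4-11) mod 26 = 19 -> T
  P (position 15) -> position (15-11) mod 26 = 4 -> E
  H (position 7) -> position (7-11) mod 26 = 22 -> W
  L (position 11) -> position (11-11) mod 26 = 0 -> A
  J (position 9) -> position (9-11) mod 26 = 24 -> Y
Decrypted message: GATEWAY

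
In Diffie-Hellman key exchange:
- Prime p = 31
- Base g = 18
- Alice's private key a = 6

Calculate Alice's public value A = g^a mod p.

Step 1: A = g^a mod p = 18^6 mod 31.
  18^1 mod 31 = 18
  18^2 mod 31 = (18 * 18) mod 31 = 14
  18^3 mod 31 = (14 * 18) mod 31 = 4
  18^4 mod 31 = (4 * 18) mod 31 = 10
  18^5 mod 31 = (10 * 18) mod 31 = 25
  18^6 mod 31 = (25 * 18) mod 31 = 16
Result: A = 16.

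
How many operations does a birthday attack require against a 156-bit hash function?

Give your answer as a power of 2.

Step 1: The birthday paradox gives collision probability ~50% after sqrt(2^n) = 2^(n/2) hashes.
Step 2: For 156-bit output: 2^(156/2) = 2^78.
Step 3: Approximately 2^78 hash computations needed.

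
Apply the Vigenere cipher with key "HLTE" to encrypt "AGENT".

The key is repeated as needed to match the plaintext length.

Step 1: Repeat key to match plaintext length:
  Plaintext: AGENT
  Key:       HLTEH
Step 2: Encrypt each letter:
  A(0) + H(7) = (0+7) mod 26 = 7 = H
  G(6) + L(11) = (6+11) mod 26 = 17 = R
  E(4) + T(19) = (4+19) mod 26 = 23 = X
  N(13) + E(4) = (13+4) mod 26 = 17 = R
  T(19) + H(7) = (19+7) mod 26 = 0 = A
Ciphertext: HRXRA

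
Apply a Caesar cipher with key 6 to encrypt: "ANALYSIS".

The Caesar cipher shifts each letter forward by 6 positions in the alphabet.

Step 1: For each letter, shift forward by 6 positions (mod 26).
  A (position 0) -> position (0+6) mod 26 = 6 -> G
  N (position 13) -> position (13+6) mod 26 = 19 -> T
  A (position 0) -> position (0+6) mod 26 = 6 -> G
  L (position 11) -> position (11+6) mod 26 = 17 -> R
  Y (position 24) -> position (24+6) mod 26 = 4 -> E
  S (position 18) -> position (18+6) mod 26 = 24 -> Y
  I (position 8) -> position (8+6) mod 26 = 14 -> O
  S (position 18) -> position (18+6) mod 26 = 24 -> Y
Result: GTGREYOY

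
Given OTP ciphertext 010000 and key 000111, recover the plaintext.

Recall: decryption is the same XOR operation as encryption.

Step 1: XOR ciphertext with key:
  Ciphertext: 010000
  Key:        000111
  XOR:        010111
Step 2: Plaintext = 010111 = 23 in decimal.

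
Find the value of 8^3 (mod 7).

Step 1: Compute 8^3 mod 7 step by step, reducing modulo 7 at each step.
  8^1 mod 7 = 1
  8^2 mod 7 = (1 * 8) mod 7 = 1
  8^3 mod 7 = (1 * 8) mod 7 = 1
Step 2: Result = 1.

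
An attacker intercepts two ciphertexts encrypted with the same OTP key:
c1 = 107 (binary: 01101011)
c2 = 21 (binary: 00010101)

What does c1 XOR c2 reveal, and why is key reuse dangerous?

Step 1: c1 XOR c2 = (m1 XOR k) XOR (m2 XOR k).
Step 2: By XOR associativity/commutativity: = m1 XOR m2 XOR k XOR k = m1 XOR m2.
Step 3: 01101011 XOR 00010101 = 01111110 = 126.
Step 4: The key cancels out! An attacker learns m1 XOR m2 = 126, revealing the relationship between plaintexts.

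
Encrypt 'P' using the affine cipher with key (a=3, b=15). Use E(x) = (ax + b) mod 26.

Step 1: Convert 'P' to number: x = 15.
Step 2: E(15) = (3 * 15 + 15) mod 26 = 60 mod 26 = 8.
Step 3: Convert 8 back to letter: I.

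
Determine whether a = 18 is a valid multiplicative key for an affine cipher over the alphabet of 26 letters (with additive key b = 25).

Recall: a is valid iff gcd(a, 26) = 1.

Step 1: Compute gcd(18, 26).
Step 2: gcd(18, 26) = 2.
Since gcd = 2 != 1, 18 shares a common factor with 26, so it cannot be used.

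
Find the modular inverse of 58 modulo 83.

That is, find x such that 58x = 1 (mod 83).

Step 1: We need x such that 58 * x = 1 (mod 83).
Step 2: Using the extended Euclidean algorithm or trial:
  58 * 73 = 4234 = 51 * 83 + 1.
Step 3: Since 4234 mod 83 = 1, the inverse is x = 73.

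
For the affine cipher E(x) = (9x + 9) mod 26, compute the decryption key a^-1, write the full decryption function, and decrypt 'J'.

Step 1: Find a^-1, the modular inverse of 9 mod 26.
Step 2: We need 9 * a^-1 = 1 (mod 26).
Step 3: 9 * 3 = 27 = 1 * 26 + 1, so a^-1 = 3.
Step 4: D(y) = 3(y - 9) mod 26.
Step 5: Apply to 'J' (y = 9): D(9) = 3 * (9 - 9) mod 26 = 3 * 0 mod 26 = 0 -> 'A'.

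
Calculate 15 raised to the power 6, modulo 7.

Step 1: Compute 15^6 mod 7 step by step, reducing modulo 7 at each step.
  15^1 mod 7 = 1
  15^2 mod 7 = (1 * 15) mod 7 = 1
  15^3 mod 7 = (1 * 15) mod 7 = 1
  15^4 mod 7 = (1 * 15) mod 7 = 1
  15^5 mod 7 = (1 * 15) mod 7 = 1
  15^6 mod 7 = (1 * 15) mod 7 = 1
Step 2: Result = 1.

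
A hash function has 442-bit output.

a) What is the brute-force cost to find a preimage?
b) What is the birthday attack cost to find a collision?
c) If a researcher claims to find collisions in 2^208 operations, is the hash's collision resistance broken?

Step 1: Preimage resistance requires brute-force of 2^442 operations.
Step 2: Collision resistance (birthday bound) = 2^(442/2) = 2^221.
Step 3: The claimed attack costs 2^208 operations.
Step 4: Since 2^208 < 2^221, the claimed attack beats the generic birthday bound, so collision resistance is broken.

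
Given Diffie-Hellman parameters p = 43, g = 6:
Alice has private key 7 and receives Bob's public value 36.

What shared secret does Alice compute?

Step 1: s = B^a mod p = 36^7 mod 43.
  36^1 mod 43 = 36
  36^2 mod 43 = (36 * 36) mod 43 = 6
  36^3 mod 43 = (6 * 36) mod 43 = 1
  36^4 mod 43 = (1 * 36) mod 43 = 36
  36^5 mod 43 = (36 * 36) mod 43 = 6
  36^6 mod 43 = (6 * 36) mod 43 = 1
  36^7 mod 43 = (1 * 36) mod 43 = 36
Result: shared secret = 36.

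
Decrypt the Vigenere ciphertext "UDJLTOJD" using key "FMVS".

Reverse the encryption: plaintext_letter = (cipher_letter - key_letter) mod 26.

Step 1: Extend key: FMVSFMVS
Step 2: Decrypt each letter (c - k) mod 26:
  U(20) - F(5) = (20-5) mod 26 = 15 = P
  D(3) - M(12) = (3-12) mod 26 = 17 = R
  J(9) - V(21) = (9-21) mod 26 = 14 = O
  L(11) - S(18) = (11-18) mod 26 = 19 = T
  T(19) - F(5) = (19-5) mod 26 = 14 = O
  O(14) - M(12) = (14-12) mod 26 = 2 = C
  J(9) - V(21) = (9-21) mod 26 = 14 = O
  D(3) - S(18) = (3-18) mod 26 = 11 = L
Plaintext: PROTOCOL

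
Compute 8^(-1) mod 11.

Step 1: We need x such that 8 * x = 1 (mod 11).
Step 2: Using the extended Euclidean algorithm or trial:
  8 * 7 = 56 = 5 * 11 + 1.
Step 3: Since 56 mod 11 = 1, the inverse is x = 7.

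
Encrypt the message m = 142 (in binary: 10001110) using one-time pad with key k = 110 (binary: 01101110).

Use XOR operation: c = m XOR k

Step 1: Write out the XOR operation bit by bit:
  Message: 10001110
  Key:     01101110
  XOR:     11100000
Step 2: Convert to decimal: 11100000 = 224.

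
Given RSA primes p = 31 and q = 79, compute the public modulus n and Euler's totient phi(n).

Step 1: n = p * q = 31 * 79 = 2449.
Step 2: phi(n) = (p-1)(q-1) = 30 * 78 = 2340.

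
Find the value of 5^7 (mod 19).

Step 1: Compute 5^7 mod 19 step by step, reducing modulo 19 at each step.
  5^1 mod 19 = 5
  5^2 mod 19 = (5 * 5) mod 19 = 6
  5^3 mod 19 = (6 * 5) mod 19 = 11
  5^4 mod 19 = (11 * 5) mod 19 = 17
  5^5 mod 19 = (17 * 5) mod 19 = 9
  5^6 mod 19 = (9 * 5) mod 19 = 7
  5^7 mod 19 = (7 * 5) mod 19 = 16
Step 2: Result = 16.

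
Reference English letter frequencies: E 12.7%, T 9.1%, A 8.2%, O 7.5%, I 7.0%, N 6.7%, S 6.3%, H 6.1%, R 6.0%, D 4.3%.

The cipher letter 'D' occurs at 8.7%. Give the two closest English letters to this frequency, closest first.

Step 1: Observed frequency of 'D' is 8.7%.
Step 2: Compute distances to each reference frequency and sort:
  T (9.1%): difference = 0.4% <-- BEST
  A (8.2%): difference = 0.5% <-- RUNNER-UP
  O (7.5%): difference = 1.2%
  I (7.0%): difference = 1.7%
  N (6.7%): difference = 2.0%
Step 3: Most likely is 'T' (9.1%, diff 0.4%); second most likely is 'A' (8.2%, diff 0.5%).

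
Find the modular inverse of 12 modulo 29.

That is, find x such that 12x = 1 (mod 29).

Step 1: We need x such that 12 * x = 1 (mod 29).
Step 2: Using the extended Euclidean algorithm or trial:
  12 * 17 = 204 = 7 * 29 + 1.
Step 3: Since 204 mod 29 = 1, the inverse is x = 17.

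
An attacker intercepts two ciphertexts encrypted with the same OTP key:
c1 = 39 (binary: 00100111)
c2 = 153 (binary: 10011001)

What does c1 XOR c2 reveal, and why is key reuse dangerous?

Step 1: c1 XOR c2 = (m1 XOR k) XOR (m2 XOR k).
Step 2: By XOR associativity/commutativity: = m1 XOR m2 XOR k XOR k = m1 XOR m2.
Step 3: 00100111 XOR 10011001 = 10111110 = 190.
Step 4: The key cancels out! An attacker learns m1 XOR m2 = 190, revealing the relationship between plaintexts.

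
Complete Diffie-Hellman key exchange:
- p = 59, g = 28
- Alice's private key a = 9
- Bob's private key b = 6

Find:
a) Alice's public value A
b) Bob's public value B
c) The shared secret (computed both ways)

Step 1: A = g^a mod p = 28^9 mod 59 = 5.
Step 2: B = g^b mod p = 28^6 mod 59 = 16.
Step 3: Alice computes s = B^a mod p = 16^9 mod 59 = 49.
Step 4: Bob computes s = A^b mod p = 5^6 mod 59 = 49.
Both sides agree: shared secret = 49.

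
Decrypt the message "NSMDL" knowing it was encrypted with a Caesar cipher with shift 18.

Step 1: Reverse the shift by subtracting 18 from each letter position.
  N (position 13) -> position (13-18) mod 26 = 21 -> V
  S (position 18) -> position (18-18) mod 26 = 0 -> A
  M (position 12) -> position (12-18) mod 26 = 20 -> U
  D (position 3) -> position (3-18) mod 26 = 11 -> L
  L (position 11) -> position (11-18) mod 26 = 19 -> T
Decrypted message: VAULT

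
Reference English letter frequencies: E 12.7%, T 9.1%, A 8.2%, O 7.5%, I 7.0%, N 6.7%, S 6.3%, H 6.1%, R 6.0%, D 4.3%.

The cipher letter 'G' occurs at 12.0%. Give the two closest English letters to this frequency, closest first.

Step 1: Observed frequency of 'G' is 12.0%.
Step 2: Compute distances to each reference frequency and sort:
  E (12.7%): difference = 0.7% <-- BEST
  T (9.1%): difference = 2.9% <-- RUNNER-UP
  A (8.2%): difference = 3.8%
  O (7.5%): difference = 4.5%
  I (7.0%): difference = 5.0%
Step 3: Most likely is 'E' (12.7%, diff 0.7%); second most likely is 'T' (9.1%, diff 2.9%).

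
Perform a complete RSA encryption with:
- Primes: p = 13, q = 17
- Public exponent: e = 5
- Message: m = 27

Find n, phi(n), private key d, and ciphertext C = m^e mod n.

Step 1: n = 13 * 17 = 221.
Step 2: phi(n) = (13-1)(17-1) = 12 * 16 = 192.
Step 3: Find d = 5^(-1) mod 192 = 77.
  Verify: 5 * 77 = 385 = 1 (mod 192).
Step 4: C = 27^5 mod 221 = 40.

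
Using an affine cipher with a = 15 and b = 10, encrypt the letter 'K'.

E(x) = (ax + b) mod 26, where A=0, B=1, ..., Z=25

Step 1: Convert 'K' to number: x = 10.
Step 2: E(10) = (15 * 10 + 10) mod 26 = 160 mod 26 = 4.
Step 3: Convert 4 back to letter: E.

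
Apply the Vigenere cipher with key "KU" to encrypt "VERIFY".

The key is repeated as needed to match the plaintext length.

Step 1: Repeat key to match plaintext length:
  Plaintext: VERIFY
  Key:       KUKUKU
Step 2: Encrypt each letter:
  V(21) + K(10) = (21+10) mod 26 = 5 = F
  E(4) + U(20) = (4+20) mod 26 = 24 = Y
  R(17) + K(10) = (17+10) mod 26 = 1 = B
  I(8) + U(20) = (8+20) mod 26 = 2 = C
  F(5) + K(10) = (5+10) mod 26 = 15 = P
  Y(24) + U(20) = (24+20) mod 26 = 18 = S
Ciphertext: FYBCPS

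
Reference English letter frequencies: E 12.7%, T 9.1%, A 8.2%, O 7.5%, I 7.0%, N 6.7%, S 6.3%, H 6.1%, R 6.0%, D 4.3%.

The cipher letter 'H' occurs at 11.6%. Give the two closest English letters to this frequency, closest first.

Step 1: Observed frequency of 'H' is 11.6%.
Step 2: Compute distances to each reference frequency and sort:
  E (12.7%): difference = 1.1% <-- BEST
  T (9.1%): difference = 2.5% <-- RUNNER-UP
  A (8.2%): difference = 3.4%
  O (7.5%): difference = 4.1%
  I (7.0%): difference = 4.6%
Step 3: Most likely is 'E' (12.7%, diff 1.1%); second most likely is 'T' (9.1%, diff 2.5%).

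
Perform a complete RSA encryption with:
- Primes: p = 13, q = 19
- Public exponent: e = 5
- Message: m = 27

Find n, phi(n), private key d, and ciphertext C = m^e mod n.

Step 1: n = 13 * 19 = 247.
Step 2: phi(n) = (13-1)(19-1) = 12 * 18 = 216.
Step 3: Find d = 5^(-1) mod 216 = 173.
  Verify: 5 * 173 = 865 = 1 (mod 216).
Step 4: C = 27^5 mod 247 = 183.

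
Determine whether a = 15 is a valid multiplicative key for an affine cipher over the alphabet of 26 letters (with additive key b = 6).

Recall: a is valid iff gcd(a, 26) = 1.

Step 1: Compute gcd(15, 26).
Step 2: gcd(15, 26) = 1.
Since gcd = 1, 15 is coprime with 26, so it is a valid key.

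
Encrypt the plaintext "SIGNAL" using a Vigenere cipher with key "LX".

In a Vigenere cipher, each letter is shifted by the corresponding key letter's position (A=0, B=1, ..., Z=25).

Step 1: Repeat key to match plaintext length:
  Plaintext: SIGNAL
  Key:       LXLXLX
Step 2: Encrypt each letter:
  S(18) + L(11) = (18+11) mod 26 = 3 = D
  I(8) + X(23) = (8+23) mod 26 = 5 = F
  G(6) + L(11) = (6+11) mod 26 = 17 = R
  N(13) + X(23) = (13+23) mod 26 = 10 = K
  A(0) + L(11) = (0+11) mod 26 = 11 = L
  L(11) + X(23) = (11+23) mod 26 = 8 = I
Ciphertext: DFRKLI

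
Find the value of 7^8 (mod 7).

Step 1: Compute 7^8 mod 7 step by step, reducing modulo 7 at each step.
  7^1 mod 7 = 0
  7^2 mod 7 = (0 * 7) mod 7 = 0
  7^3 mod 7 = (0 * 7) mod 7 = 0
  7^4 mod 7 = (0 * 7) mod 7 = 0
  7^5 mod 7 = (0 * 7) mod 7 = 0
  7^6 mod 7 = (0 * 7) mod 7 = 0
  7^7 mod 7 = (0 * 7) mod 7 = 0
  7^8 mod 7 = (0 * 7) mod 7 = 0
Step 2: Result = 0.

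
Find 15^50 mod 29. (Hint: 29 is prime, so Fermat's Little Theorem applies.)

Step 1: Since 29 is prime, by Fermat's Little Theorem: 15^28 = 1 (mod 29).
Step 2: Reduce exponent: 50 mod 28 = 22.
Step 3: So 15^50 = 15^22 (mod 29).
Step 4: 15^22 mod 29 = 6.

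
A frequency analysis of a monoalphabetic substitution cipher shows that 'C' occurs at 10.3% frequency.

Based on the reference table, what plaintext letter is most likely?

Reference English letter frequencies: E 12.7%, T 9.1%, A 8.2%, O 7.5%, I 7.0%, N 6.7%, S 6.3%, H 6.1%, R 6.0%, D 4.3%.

Step 1: The observed frequency is 10.3%.
Step 2: Compare with English frequencies:
  E: 12.7% (difference: 2.4%)
  T: 9.1% (difference: 1.2%) <-- closest
  A: 8.2% (difference: 2.1%)
  O: 7.5% (difference: 2.8%)
  I: 7.0% (difference: 3.3%)
  N: 6.7% (difference: 3.6%)
  S: 6.3% (difference: 4.0%)
  H: 6.1% (difference: 4.2%)
  R: 6.0% (difference: 4.3%)
  D: 4.3% (difference: 6.0%)
Step 3: 'C' most likely represents 'T' (frequency 9.1%).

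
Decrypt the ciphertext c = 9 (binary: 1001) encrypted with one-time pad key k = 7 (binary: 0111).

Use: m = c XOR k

Step 1: XOR ciphertext with key:
  Ciphertext: 1001
  Key:        0111
  XOR:        1110
Step 2: Plaintext = 1110 = 14 in decimal.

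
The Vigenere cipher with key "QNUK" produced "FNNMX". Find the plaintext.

Step 1: Extend key: QNUKQ
Step 2: Decrypt each letter (c - k) mod 26:
  F(5) - Q(16) = (5-16) mod 26 = 15 = P
  N(13) - N(13) = (13-13) mod 26 = 0 = A
  N(13) - U(20) = (13-20) mod 26 = 19 = T
  M(12) - K(10) = (12-10) mod 26 = 2 = C
  X(23) - Q(16) = (23-16) mod 26 = 7 = H
Plaintext: PATCH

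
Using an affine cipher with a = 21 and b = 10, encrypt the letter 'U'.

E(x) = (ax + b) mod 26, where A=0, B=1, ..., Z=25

Step 1: Convert 'U' to number: x = 20.
Step 2: E(20) = (21 * 20 + 10) mod 26 = 430 mod 26 = 14.
Step 3: Convert 14 back to letter: O.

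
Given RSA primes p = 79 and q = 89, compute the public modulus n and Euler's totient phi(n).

Step 1: n = p * q = 79 * 89 = 7031.
Step 2: phi(n) = (p-1)(q-1) = 78 * 88 = 6864.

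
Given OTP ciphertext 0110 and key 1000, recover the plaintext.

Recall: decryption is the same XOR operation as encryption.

Step 1: XOR ciphertext with key:
  Ciphertext: 0110
  Key:        1000
  XOR:        1110
Step 2: Plaintext = 1110 = 14 in decimal.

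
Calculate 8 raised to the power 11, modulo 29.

Step 1: Compute 8^11 mod 29 step by step, reducing modulo 29 at each step.
  8^1 mod 29 = 8
  8^2 mod 29 = (8 * 8) mod 29 = 6
  8^3 mod 29 = (6 * 8) mod 29 = 19
  8^4 mod 29 = (19 * 8) mod 29 = 7
  8^5 mod 29 = (7 * 8) mod 29 = 27
  8^6 mod 29 = (27 * 8) mod 29 = 13
  8^7 mod 29 = (13 * 8) mod 29 = 17
  8^8 mod 29 = (17 * 8) mod 29 = 20
  8^9 mod 29 = (20 * 8) mod 29 = 15
  8^10 mod 29 = (15 * 8) mod 29 = 4
  8^11 mod 29 = (4 * 8) mod 29 = 3
Step 2: Result = 3.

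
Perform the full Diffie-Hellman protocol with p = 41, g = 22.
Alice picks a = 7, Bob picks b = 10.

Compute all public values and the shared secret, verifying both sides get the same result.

Step 1: A = g^a mod p = 22^7 mod 41 = 11.
Step 2: B = g^b mod p = 22^10 mod 41 = 32.
Step 3: Alice computes s = B^a mod p = 32^7 mod 41 = 9.
Step 4: Bob computes s = A^b mod p = 11^10 mod 41 = 9.
Both sides agree: shared secret = 9.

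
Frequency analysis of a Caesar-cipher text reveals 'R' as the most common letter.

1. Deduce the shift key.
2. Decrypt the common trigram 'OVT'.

Step 1: In English, 'E' is the most frequent letter (12.7%).
Step 2: The most frequent ciphertext letter is 'R' (position 17).
Step 3: Shift = (17 - 4) mod 26 = 13.
Step 4: Decrypt 'OVT' by shifting back 13:
  O -> B
  V -> I
  T -> G
Step 5: 'OVT' decrypts to 'BIG'.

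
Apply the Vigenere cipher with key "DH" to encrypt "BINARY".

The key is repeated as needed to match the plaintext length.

Step 1: Repeat key to match plaintext length:
  Plaintext: BINARY
  Key:       DHDHDH
Step 2: Encrypt each letter:
  B(1) + D(3) = (1+3) mod 26 = 4 = E
  I(8) + H(7) = (8+7) mod 26 = 15 = P
  N(13) + D(3) = (13+3) mod 26 = 16 = Q
  A(0) + H(7) = (0+7) mod 26 = 7 = H
  R(17) + D(3) = (17+3) mod 26 = 20 = U
  Y(24) + H(7) = (24+7) mod 26 = 5 = F
Ciphertext: EPQHUF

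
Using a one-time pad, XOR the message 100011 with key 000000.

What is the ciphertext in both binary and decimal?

Step 1: Write out the XOR operation bit by bit:
  Message: 100011
  Key:     000000
  XOR:     100011
Step 2: Convert to decimal: 100011 = 35.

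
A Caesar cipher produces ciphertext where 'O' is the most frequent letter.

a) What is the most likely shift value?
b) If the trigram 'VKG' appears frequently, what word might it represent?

Step 1: In English, 'E' is the most frequent letter (12.7%).
Step 2: The most frequent ciphertext letter is 'O' (position 14).
Step 3: Shift = (14 - 4) mod 26 = 10.
Step 4: Decrypt 'VKG' by shifting back 10:
  V -> L
  K -> A
  G -> W
Step 5: 'VKG' decrypts to 'LAW'.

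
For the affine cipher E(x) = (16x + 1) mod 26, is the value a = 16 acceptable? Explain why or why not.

Step 1: Compute gcd(16, 26).
Step 2: gcd(16, 26) = 2.
Since gcd = 2 != 1, 16 shares a common factor with 26, so it cannot be used.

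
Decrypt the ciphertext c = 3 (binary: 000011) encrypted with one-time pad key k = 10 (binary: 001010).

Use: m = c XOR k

Step 1: XOR ciphertext with key:
  Ciphertext: 000011
  Key:        001010
  XOR:        001001
Step 2: Plaintext = 001001 = 9 in decimal.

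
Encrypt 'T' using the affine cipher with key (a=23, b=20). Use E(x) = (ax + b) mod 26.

Step 1: Convert 'T' to number: x = 19.
Step 2: E(19) = (23 * 19 + 20) mod 26 = 457 mod 26 = 15.
Step 3: Convert 15 back to letter: P.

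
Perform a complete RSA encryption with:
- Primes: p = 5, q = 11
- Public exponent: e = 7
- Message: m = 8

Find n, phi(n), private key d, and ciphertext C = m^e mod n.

Step 1: n = 5 * 11 = 55.
Step 2: phi(n) = (5-1)(11-1) = 4 * 10 = 40.
Step 3: Find d = 7^(-1) mod 40 = 23.
  Verify: 7 * 23 = 161 = 1 (mod 40).
Step 4: C = 8^7 mod 55 = 2.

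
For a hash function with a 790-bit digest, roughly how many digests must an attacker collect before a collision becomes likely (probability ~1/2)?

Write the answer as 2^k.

Step 1: The birthday paradox gives collision probability ~50% after sqrt(2^n) = 2^(n/2) hashes.
Step 2: For 790-bit output: 2^(790/2) = 2^395.
Step 3: Approximately 2^395 hash computations needed.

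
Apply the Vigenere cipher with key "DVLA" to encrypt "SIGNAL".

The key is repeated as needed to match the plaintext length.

Step 1: Repeat key to match plaintext length:
  Plaintext: SIGNAL
  Key:       DVLADV
Step 2: Encrypt each letter:
  S(18) + D(3) = (18+3) mod 26 = 21 = V
  I(8) + V(21) = (8+21) mod 26 = 3 = D
  G(6) + L(11) = (6+11) mod 26 = 17 = R
  N(13) + A(0) = (13+0) mod 26 = 13 = N
  A(0) + D(3) = (0+3) mod 26 = 3 = D
  L(11) + V(21) = (11+21) mod 26 = 6 = G
Ciphertext: VDRNDG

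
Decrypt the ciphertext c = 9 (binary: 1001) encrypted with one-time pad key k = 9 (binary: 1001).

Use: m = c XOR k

Step 1: XOR ciphertext with key:
  Ciphertext: 1001
  Key:        1001
  XOR:        0000
Step 2: Plaintext = 0000 = 0 in decimal.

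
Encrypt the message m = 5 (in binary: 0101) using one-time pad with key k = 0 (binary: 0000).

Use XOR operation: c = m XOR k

Step 1: Write out the XOR operation bit by bit:
  Message: 0101
  Key:     0000
  XOR:     0101
Step 2: Convert to decimal: 0101 = 5.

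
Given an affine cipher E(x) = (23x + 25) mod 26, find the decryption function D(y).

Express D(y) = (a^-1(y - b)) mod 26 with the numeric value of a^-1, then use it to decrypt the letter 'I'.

Step 1: Find a^-1, the modular inverse of 23 mod 26.
Step 2: We need 23 * a^-1 = 1 (mod 26).
Step 3: 23 * 17 = 391 = 15 * 26 + 1, so a^-1 = 17.
Step 4: D(y) = 17(y - 25) mod 26.
Step 5: Apply to 'I' (y = 8): D(8) = 17 * (8 - 25) mod 26 = 17 * -17 mod 26 = 23 -> 'X'.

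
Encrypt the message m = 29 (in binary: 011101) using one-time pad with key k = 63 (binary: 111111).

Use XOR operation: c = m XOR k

Step 1: Write out the XOR operation bit by bit:
  Message: 011101
  Key:     111111
  XOR:     100010
Step 2: Convert to decimal: 100010 = 34.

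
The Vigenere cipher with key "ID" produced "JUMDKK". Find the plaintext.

Step 1: Extend key: IDIDID
Step 2: Decrypt each letter (c - k) mod 26:
  J(9) - I(8) = (9-8) mod 26 = 1 = B
  U(20) - D(3) = (20-3) mod 26 = 17 = R
  M(12) - I(8) = (12-8) mod 26 = 4 = E
  D(3) - D(3) = (3-3) mod 26 = 0 = A
  K(10) - I(8) = (10-8) mod 26 = 2 = C
  K(10) - D(3) = (10-3) mod 26 = 7 = H
Plaintext: BREACH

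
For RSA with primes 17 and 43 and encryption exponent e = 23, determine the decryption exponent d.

Step 1: n = 17 * 43 = 731.
Step 2: phi(n) = 16 * 42 = 672.
Step 3: Find d such that 23 * d = 1 (mod 672).
Step 4: d = 23^(-1) mod 672 = 263.
Verification: 23 * 263 = 6049 = 9 * 672 + 1.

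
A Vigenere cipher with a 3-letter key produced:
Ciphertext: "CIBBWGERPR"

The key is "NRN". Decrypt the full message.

Step 1: Key 'NRN' has length 3. Extended key: NRNNRNNRNN
Step 2: Decrypt each position:
  C(2) - N(13) = 15 = P
  I(8) - R(17) = 17 = R
  B(1) - N(13) = 14 = O
  B(1) - N(13) = 14 = O
  W(22) - R(17) = 5 = F
  G(6) - N(13) = 19 = T
  E(4) - N(13) = 17 = R
  R(17) - R(17) = 0 = A
  P(15) - N(13) = 2 = C
  R(17) - N(13) = 4 = E
Plaintext: PROOFTRACE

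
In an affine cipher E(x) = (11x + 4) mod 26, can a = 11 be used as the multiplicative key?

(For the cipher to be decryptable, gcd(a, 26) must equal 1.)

Step 1: Compute gcd(11, 26).
Step 2: gcd(11, 26) = 1.
Since gcd = 1, 11 is coprime with 26, so it is a valid key.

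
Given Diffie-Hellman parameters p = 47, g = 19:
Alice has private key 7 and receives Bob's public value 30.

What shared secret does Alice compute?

Step 1: s = B^a mod p = 30^7 mod 47.
  30^1 mod 47 = 30
  30^2 mod 47 = (30 * 30) mod 47 = 7
  30^3 mod 47 = (7 * 30) mod 47 = 22
  30^4 mod 47 = (22 * 30) mod 47 = 2
  30^5 mod 47 = (2 * 30) mod 47 = 13
  30^6 mod 47 = (13 * 30) mod 47 = 14
  30^7 mod 47 = (14 * 30) mod 47 = 44
Result: shared secret = 44.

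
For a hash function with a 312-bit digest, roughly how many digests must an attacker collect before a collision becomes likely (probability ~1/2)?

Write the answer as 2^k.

Step 1: The birthday paradox gives collision probability ~50% after sqrt(2^n) = 2^(n/2) hashes.
Step 2: For 312-bit output: 2^(312/2) = 2^156.
Step 3: Approximately 2^156 hash computations needed.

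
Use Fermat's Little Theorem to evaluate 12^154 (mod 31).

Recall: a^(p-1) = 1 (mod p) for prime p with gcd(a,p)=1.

Step 1: Since 31 is prime, by Fermat's Little Theorem: 12^30 = 1 (mod 31).
Step 2: Reduce exponent: 154 mod 30 = 4.
Step 3: So 12^154 = 12^4 (mod 31).
Step 4: 12^4 mod 31 = 28.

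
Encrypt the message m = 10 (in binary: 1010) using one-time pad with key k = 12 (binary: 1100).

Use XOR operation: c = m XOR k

Step 1: Write out the XOR operation bit by bit:
  Message: 1010
  Key:     1100
  XOR:     0110
Step 2: Convert to decimal: 0110 = 6.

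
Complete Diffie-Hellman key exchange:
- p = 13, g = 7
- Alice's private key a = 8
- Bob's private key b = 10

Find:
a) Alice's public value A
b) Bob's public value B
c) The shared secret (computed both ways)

Step 1: A = g^a mod p = 7^8 mod 13 = 3.
Step 2: B = g^b mod p = 7^10 mod 13 = 4.
Step 3: Alice computes s = B^a mod p = 4^8 mod 13 = 3.
Step 4: Bob computes s = A^b mod p = 3^10 mod 13 = 3.
Both sides agree: shared secret = 3.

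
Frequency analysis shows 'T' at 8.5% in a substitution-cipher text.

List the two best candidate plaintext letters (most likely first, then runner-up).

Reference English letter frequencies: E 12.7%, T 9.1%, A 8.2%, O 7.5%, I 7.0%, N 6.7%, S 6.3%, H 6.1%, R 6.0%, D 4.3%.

Step 1: Observed frequency of 'T' is 8.5%.
Step 2: Compute distances to each reference frequency and sort:
  A (8.2%): difference = 0.3% <-- BEST
  T (9.1%): difference = 0.6% <-- RUNNER-UP
  O (7.5%): difference = 1.0%
  I (7.0%): difference = 1.5%
  N (6.7%): difference = 1.8%
Step 3: Most likely is 'A' (8.2%, diff 0.3%); second most likely is 'T' (9.1%, diff 0.6%).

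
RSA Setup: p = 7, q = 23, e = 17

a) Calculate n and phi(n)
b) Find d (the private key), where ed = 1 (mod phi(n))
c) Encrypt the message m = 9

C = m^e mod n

Step 1: n = 7 * 23 = 161.
Step 2: phi(n) = (7-1)(23-1) = 6 * 22 = 132.
Step 3: Find d = 17^(-1) mod 132 = 101.
  Verify: 17 * 101 = 1717 = 1 (mod 132).
Step 4: C = 9^17 mod 161 = 95.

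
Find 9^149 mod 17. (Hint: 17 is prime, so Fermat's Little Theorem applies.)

Step 1: Since 17 is prime, by Fermat's Little Theorem: 9^16 = 1 (mod 17).
Step 2: Reduce exponent: 149 mod 16 = 5.
Step 3: So 9^149 = 9^5 (mod 17).
Step 4: 9^5 mod 17 = 8.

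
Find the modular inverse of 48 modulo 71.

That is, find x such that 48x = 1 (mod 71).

Step 1: We need x such that 48 * x = 1 (mod 71).
Step 2: Using the extended Euclidean algorithm or trial:
  48 * 37 = 1776 = 25 * 71 + 1.
Step 3: Since 1776 mod 71 = 1, the inverse is x = 37.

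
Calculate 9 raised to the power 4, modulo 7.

Step 1: Compute 9^4 mod 7 step by step, reducing modulo 7 at each step.
  9^1 mod 7 = 2
  9^2 mod 7 = (2 * 9) mod 7 = 4
  9^3 mod 7 = (4 * 9) mod 7 = 1
  9^4 mod 7 = (1 * 9) mod 7 = 2
Step 2: Result = 2.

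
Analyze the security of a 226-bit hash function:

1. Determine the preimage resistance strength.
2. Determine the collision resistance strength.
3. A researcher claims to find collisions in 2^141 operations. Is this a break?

Step 1: Preimage resistance requires brute-force of 2^226 operations.
Step 2: Collision resistance (birthday bound) = 2^(226/2) = 2^113.
Step 3: The claimed attack costs 2^141 operations.
Step 4: Since 2^141 >= 2^113, the claimed attack is no faster than the generic birthday attack, so this does not break collision resistance.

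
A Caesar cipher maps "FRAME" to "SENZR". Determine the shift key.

Step 1: Compare first letters: F (position 5) -> S (position 18).
Step 2: Shift = (18 - 5) mod 26 = 13.
The shift value is 13.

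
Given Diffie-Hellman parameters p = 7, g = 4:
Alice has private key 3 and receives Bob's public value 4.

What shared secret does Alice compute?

Step 1: s = B^a mod p = 4^3 mod 7.
  4^1 mod 7 = 4
  4^2 mod 7 = (4 * 4) mod 7 = 2
  4^3 mod 7 = (2 * 4) mod 7 = 1
Result: shared secret = 1.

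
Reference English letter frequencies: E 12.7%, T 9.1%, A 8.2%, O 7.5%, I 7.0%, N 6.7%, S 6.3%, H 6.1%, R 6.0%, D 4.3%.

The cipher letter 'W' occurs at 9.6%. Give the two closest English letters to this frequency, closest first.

Step 1: Observed frequency of 'W' is 9.6%.
Step 2: Compute distances to each reference frequency and sort:
  T (9.1%): difference = 0.5% <-- BEST
  A (8.2%): difference = 1.4% <-- RUNNER-UP
  O (7.5%): difference = 2.1%
  I (7.0%): difference = 2.6%
  N (6.7%): difference = 2.9%
Step 3: Most likely is 'T' (9.1%, diff 0.5%); second most likely is 'A' (8.2%, diff 1.4%).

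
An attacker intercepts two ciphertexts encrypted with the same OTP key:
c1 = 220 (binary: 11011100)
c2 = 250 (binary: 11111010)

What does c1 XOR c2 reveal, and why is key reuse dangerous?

Step 1: c1 XOR c2 = (m1 XOR k) XOR (m2 XOR k).
Step 2: By XOR associativity/commutativity: = m1 XOR m2 XOR k XOR k = m1 XOR m2.
Step 3: 11011100 XOR 11111010 = 00100110 = 38.
Step 4: The key cancels out! An attacker learns m1 XOR m2 = 38, revealing the relationship between plaintexts.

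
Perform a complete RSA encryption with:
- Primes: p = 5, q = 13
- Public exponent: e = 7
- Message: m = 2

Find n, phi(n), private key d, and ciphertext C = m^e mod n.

Step 1: n = 5 * 13 = 65.
Step 2: phi(n) = (5-1)(13-1) = 4 * 12 = 48.
Step 3: Find d = 7^(-1) mod 48 = 7.
  Verify: 7 * 7 = 49 = 1 (mod 48).
Step 4: C = 2^7 mod 65 = 63.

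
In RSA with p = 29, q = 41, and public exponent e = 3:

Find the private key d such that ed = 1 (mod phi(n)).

Step 1: n = 29 * 41 = 1189.
Step 2: phi(n) = 28 * 40 = 1120.
Step 3: Find d such that 3 * d = 1 (mod 1120).
Step 4: d = 3^(-1) mod 1120 = 747.
Verification: 3 * 747 = 2241 = 2 * 1120 + 1.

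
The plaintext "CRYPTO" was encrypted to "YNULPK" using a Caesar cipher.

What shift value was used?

Step 1: Compare first letters: C (position 2) -> Y (position 24).
Step 2: Shift = (24 - 2) mod 26 = 22.
The shift value is 22.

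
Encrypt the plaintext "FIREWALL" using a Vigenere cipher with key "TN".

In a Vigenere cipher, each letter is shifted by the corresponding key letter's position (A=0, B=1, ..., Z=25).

Step 1: Repeat key to match plaintext length:
  Plaintext: FIREWALL
  Key:       TNTNTNTN
Step 2: Encrypt each letter:
  F(5) + T(19) = (5+19) mod 26 = 24 = Y
  I(8) + N(13) = (8+13) mod 26 = 21 = V
  R(17) + T(19) = (17+19) mod 26 = 10 = K
  E(4) + N(13) = (4+13) mod 26 = 17 = R
  W(22) + T(19) = (22+19) mod 26 = 15 = P
  A(0) + N(13) = (0+13) mod 26 = 13 = N
  L(11) + T(19) = (11+19) mod 26 = 4 = E
  L(11) + N(13) = (11+13) mod 26 = 24 = Y
Ciphertext: YVKRPNEY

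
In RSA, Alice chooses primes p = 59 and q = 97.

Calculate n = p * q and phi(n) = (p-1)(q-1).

Step 1: n = p * q = 59 * 97 = 5723.
Step 2: phi(n) = (p-1)(q-1) = 58 * 96 = 5568.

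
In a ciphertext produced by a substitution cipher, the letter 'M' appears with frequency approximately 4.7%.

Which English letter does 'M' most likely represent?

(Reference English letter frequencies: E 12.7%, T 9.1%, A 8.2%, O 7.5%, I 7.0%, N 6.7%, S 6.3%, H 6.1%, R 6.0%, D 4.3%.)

Step 1: The observed frequency is 4.7%.
Step 2: Compare with English frequencies:
  E: 12.7% (difference: 8.0%)
  T: 9.1% (difference: 4.4%)
  A: 8.2% (difference: 3.5%)
  O: 7.5% (difference: 2.8%)
  I: 7.0% (difference: 2.3%)
  N: 6.7% (difference: 2.0%)
  S: 6.3% (difference: 1.6%)
  H: 6.1% (difference: 1.4%)
  R: 6.0% (difference: 1.3%)
  D: 4.3% (difference: 0.4%) <-- closest
Step 3: 'M' most likely represents 'D' (frequency 4.3%).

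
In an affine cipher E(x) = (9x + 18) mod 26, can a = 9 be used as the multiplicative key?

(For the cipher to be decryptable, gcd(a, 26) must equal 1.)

Step 1: Compute gcd(9, 26).
Step 2: gcd(9, 26) = 1.
Since gcd = 1, 9 is coprime with 26, so it is a valid key.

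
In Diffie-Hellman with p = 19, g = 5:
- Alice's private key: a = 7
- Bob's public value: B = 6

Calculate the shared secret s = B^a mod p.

Step 1: s = B^a mod p = 6^7 mod 19.
  6^1 mod 19 = 6
  6^2 mod 19 = (6 * 6) mod 19 = 17
  6^3 mod 19 = (17 * 6) mod 19 = 7
  6^4 mod 19 = (7 * 6) mod 19 = 4
  6^5 mod 19 = (4 * 6) mod 19 = 5
  6^6 mod 19 = (5 * 6) mod 19 = 11
  6^7 mod 19 = (11 * 6) mod 19 = 9
Result: shared secret = 9.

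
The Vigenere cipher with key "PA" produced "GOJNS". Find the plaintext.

Step 1: Extend key: PAPAP
Step 2: Decrypt each letter (c - k) mod 26:
  G(6) - P(15) = (6-15) mod 26 = 17 = R
  O(14) - A(0) = (14-0) mod 26 = 14 = O
  J(9) - P(15) = (9-15) mod 26 = 20 = U
  N(13) - A(0) = (13-0) mod 26 = 13 = N
  S(18) - P(15) = (18-15) mod 26 = 3 = D
Plaintext: ROUND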